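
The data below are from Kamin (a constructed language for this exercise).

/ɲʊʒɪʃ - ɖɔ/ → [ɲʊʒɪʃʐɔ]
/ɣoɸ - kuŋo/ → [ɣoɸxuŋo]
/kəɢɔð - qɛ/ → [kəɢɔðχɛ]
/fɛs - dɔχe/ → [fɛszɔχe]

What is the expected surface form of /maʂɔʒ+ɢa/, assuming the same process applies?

[maʂɔʒʁa]

The data show progressive manner assimilation: /ɖ/ → [ʐ] after /ʃ/; /k/ → [x] after /ɸ/; /q/ → [χ] after /ð/; /d/ → [z] after /s/. In each pair only manner changes, matching the preceding consonant, while place and voice stay constant.
/ɢ/ is a voiced uvular stop. The preceding trigger /ʒ/ is a fricative, so /ɢ/ must become a fricative as well.
A voiced uvular fricative is [ʁ], so the surface segment is [ʁ].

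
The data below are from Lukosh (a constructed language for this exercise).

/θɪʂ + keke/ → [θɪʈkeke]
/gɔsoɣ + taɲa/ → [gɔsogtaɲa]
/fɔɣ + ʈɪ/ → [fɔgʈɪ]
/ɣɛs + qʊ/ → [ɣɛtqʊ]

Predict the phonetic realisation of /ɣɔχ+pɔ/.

The data show regressive manner assimilation: /ʂ/ → [ʈ] before /k/; /ɣ/ → [g] before /t/; /ɣ/ → [g] before /ʈ/; /s/ → [t] before /q/. In each pair only manner changes, matching the following consonant, while place and voice stay constant.
/χ/ is a voiceless uvular fricative. The following trigger /p/ is a stop, so /χ/ must become a stop as well.
A voiceless uvular stop is [q], so the surface segment is [q].

[ɣɔqpɔ]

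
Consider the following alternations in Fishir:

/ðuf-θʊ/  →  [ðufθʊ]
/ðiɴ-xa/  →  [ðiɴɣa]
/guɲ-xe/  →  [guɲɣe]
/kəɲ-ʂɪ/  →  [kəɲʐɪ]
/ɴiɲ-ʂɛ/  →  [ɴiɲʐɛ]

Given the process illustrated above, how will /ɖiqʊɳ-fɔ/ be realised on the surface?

The data show progressive voicing assimilation: /x/ → [ɣ] after /ɴ/; /x/ → [ɣ] after /ɲ/; /ʂ/ → [ʐ] after /ɲ/. In each pair only voicing changes, matching the preceding consonant, while place and manner stay constant.
Nothing changes in [ðufθʊ]: there the adjacent consonants already agree in voicing (/θ/ and /f/ are both voiceless), so this form is consistent with the same rule.
The rule targets /f/ (voiceless labiodental fricative), which sits after the trigger /ɳ/ (voiced).
A voiced labiodental fricative is [v], so the surface segment is [v].

[ɖiqʊɳvɔ]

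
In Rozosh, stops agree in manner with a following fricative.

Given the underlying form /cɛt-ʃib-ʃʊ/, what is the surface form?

[cɛsʃiβʃʊ]

/t/ is a voiceless alveolar stop. The following trigger /ʃ/ is a fricative, so /t/ must become a fricative as well.
The voiceless alveolar fricative is [s], so /t/ → [s].
The same rule applies at the second boundary: /b/ → [β] next to /ʃ/.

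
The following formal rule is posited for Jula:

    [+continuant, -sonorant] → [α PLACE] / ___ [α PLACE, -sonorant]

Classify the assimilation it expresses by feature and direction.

regressive place assimilation

The shared variable α links the value of the place features (abbreviated [PLACE]) on the target to the same value on the neighbouring segment, so place is the feature that assimilates.
The conditioning segment sits to the right of the focus bar, meaning the trigger follows the segment that changes — regressive assimilation.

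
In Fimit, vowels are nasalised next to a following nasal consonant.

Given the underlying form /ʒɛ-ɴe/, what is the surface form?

[ʒɛ̃ɴe]

/ɛ/ sits next to the nasal /ɴ/ and is therefore nasalised to [ɛ̃].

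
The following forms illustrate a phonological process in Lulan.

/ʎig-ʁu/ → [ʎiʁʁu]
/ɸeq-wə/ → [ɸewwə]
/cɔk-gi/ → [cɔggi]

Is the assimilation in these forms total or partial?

total assimilation

Comparing underlying and surface forms, /g/ → [ʁ] is the alternation; the neighbouring /ʁ/ is constant.
The output [ʁ] is identical to the trigger /ʁ/ — every feature (place, manner, voicing) has been copied — so this is total assimilation.
The other forms behave the same way: /q/ → [w] before /w/; /k/ → [g] before /g/ — in each case the output is a copy of the following consonant.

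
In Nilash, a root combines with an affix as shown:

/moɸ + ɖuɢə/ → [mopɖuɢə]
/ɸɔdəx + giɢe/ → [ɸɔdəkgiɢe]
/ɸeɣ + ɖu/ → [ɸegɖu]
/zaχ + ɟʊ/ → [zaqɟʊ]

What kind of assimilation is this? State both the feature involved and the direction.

regressive manner assimilation

Comparing underlying and surface forms, /ɸ/ → [p] is the alternation; the neighbouring /ɖ/ is constant.
/ɸ/ is a fricative while /ɖ/ is a stop; the output [p] is a stop, matching the trigger — so the feature that spreads is manner.
Place and voice are unchanged, so the assimilation is partial, not total.
The other alternating forms pattern the same way: /x/ → [k] before /g/ (fricative → stop, matching a stop); /ɣ/ → [g] before /ɖ/ (fricative → stop, matching a stop); /χ/ → [q] before /ɟ/ (fricative → stop, matching a stop) — only manner changes, and always toward the following segment.
Since the segment that changes precedes the conditioning segment, the assimilation is regressive.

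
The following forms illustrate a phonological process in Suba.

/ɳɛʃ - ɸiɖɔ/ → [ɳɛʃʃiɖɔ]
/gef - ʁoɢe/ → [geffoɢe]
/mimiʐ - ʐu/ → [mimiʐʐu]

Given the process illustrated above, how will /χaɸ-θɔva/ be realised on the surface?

The data show progressive total assimilation (/ɸ/ → [ʃ] after /ʃ/; /ʁ/ → [f] after /f/): in every case the target segment becomes identical to its preceding neighbour, copying more than a single feature.
In [mimiʐʐu] the two consonants at the boundary are already identical (/ʐ/ + /ʐ/), so the rule applies vacuously and nothing changes.
/θ/ is the segment targeted by the rule; it sits immediately after /ɸ/, so it assimilates completely and surfaces as [ɸ].

[χaɸɸɔva]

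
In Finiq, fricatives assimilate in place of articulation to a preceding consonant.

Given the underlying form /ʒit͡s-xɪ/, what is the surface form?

The rule targets /x/ (voiceless velar fricative), which sits after the trigger /t͡s/ (alveolar).
The voiceless alveolar fricative is [s], so /x/ → [s].

[ʒit͡ssɪ]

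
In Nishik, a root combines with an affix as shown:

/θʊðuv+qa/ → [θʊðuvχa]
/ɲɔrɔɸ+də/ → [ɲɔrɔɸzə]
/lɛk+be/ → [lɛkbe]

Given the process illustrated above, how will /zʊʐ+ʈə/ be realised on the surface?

[zʊʐʂə]

The data show progressive manner assimilation: /q/ → [χ] after /v/; /d/ → [z] after /ɸ/. In each pair only manner changes, matching the preceding consonant, while place and voice stay constant.
No alternation appears in [lɛkbe]: there the adjacent consonants already agree in manner (/b/ and /k/ are both stops), so this form is consistent with the same rule.
/ʈ/ is a voiceless retroflex stop. The preceding trigger /ʐ/ is a fricative, so /ʈ/ must become a fricative as well.
A voiceless retroflex fricative is [ʂ], so the surface segment is [ʂ].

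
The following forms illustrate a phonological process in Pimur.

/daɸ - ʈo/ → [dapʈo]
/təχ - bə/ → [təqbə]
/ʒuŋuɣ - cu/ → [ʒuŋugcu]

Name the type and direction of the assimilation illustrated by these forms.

regressive manner assimilation

The segment that alternates is /ɸ/, which surfaces as [p] when adjacent to /ʈ/.
The change fricative → stop matches the manner of the following /ʈ/, identifying this as manner assimilation.
Place and voice are unchanged, so the assimilation is partial, not total.
The same holds elsewhere in the data: /χ/ → [q] before /b/ (fricative → stop, matching a stop); /ɣ/ → [g] before /c/ (fricative → stop, matching a stop) — only manner changes, and always toward the following segment.
The trigger is the following segment, so the direction is regressive (anticipatory).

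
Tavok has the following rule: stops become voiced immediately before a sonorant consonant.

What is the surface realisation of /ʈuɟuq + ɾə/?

[ʈuɟuɢɾə]

The rule targets /q/ (voiceless uvular stop), which sits before the trigger /ɾ/ (voiced).
A voiced uvular stop is [ɢ], so the surface segment is [ɢ].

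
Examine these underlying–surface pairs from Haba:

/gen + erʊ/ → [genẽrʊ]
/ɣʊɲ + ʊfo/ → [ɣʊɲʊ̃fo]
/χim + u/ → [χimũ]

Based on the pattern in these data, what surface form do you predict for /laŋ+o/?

[laŋõ]

The data show progressive nasality assimilation (vowel nasalisation): /e/ → [ẽ] after /n/; /ʊ/ → [ʊ̃] after /ɲ/; /u/ → [ũ] after /m/ — a vowel is nasalised by an immediately preceding nasal consonant.
The vowel /o/ is adjacent to the preceding nasal /ŋ/, so it acquires [+nasal] and surfaces as [õ].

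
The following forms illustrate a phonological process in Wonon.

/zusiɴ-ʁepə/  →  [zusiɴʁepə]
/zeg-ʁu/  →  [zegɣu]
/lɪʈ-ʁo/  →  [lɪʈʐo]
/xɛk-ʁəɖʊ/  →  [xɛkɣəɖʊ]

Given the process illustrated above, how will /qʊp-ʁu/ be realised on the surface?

[qʊpβu]

The data show progressive place assimilation: /ʁ/ → [ɣ] after /g/; /ʁ/ → [ʐ] after /ʈ/; /ʁ/ → [ɣ] after /k/. In each pair only place changes, matching the preceding consonant, while manner and voice stay constant.
Nothing changes in [zusiɴʁepə]: there the adjacent consonants already agree in place (/ʁ/ and /ɴ/ are both uvular), so this form is consistent with the same rule.
The rule targets /ʁ/ (voiced uvular fricative), which sits after the trigger /p/ (bilabial).
Changing only its place to bilabial gives [β] — the voiced bilabial fricative.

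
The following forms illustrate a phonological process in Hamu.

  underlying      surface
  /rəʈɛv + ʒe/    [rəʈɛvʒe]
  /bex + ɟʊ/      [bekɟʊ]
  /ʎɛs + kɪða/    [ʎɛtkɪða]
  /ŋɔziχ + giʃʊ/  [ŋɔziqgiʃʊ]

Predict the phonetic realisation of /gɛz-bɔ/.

[gɛdbɔ]

The data show regressive manner assimilation: /x/ → [k] before /ɟ/; /s/ → [t] before /k/; /χ/ → [q] before /g/. In each pair only manner changes, matching the following consonant, while place and voice stay constant.
No alternation appears in [rəʈɛvʒe]: there the adjacent consonants already agree in manner (/v/ and /ʒ/ are both fricatives), so this form is consistent with the same rule.
The rule targets /z/ (voiced alveolar fricative), which sits before the trigger /b/ (stop).
The voiced alveolar stop is [d], so /z/ → [d].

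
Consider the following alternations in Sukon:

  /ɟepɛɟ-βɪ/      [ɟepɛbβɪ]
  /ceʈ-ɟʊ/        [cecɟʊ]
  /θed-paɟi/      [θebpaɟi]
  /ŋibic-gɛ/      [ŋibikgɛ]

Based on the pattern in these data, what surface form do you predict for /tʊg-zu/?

[tʊdzu]

The data show regressive place assimilation: /ɟ/ → [b] before /β/; /ʈ/ → [c] before /ɟ/; /d/ → [b] before /p/; /c/ → [k] before /g/. In each pair only place changes, matching the following consonant, while manner and voice stay constant.
The rule targets /g/ (voiced velar stop), which sits before the trigger /z/ (alveolar).
A voiced alveolar stop is [d], so the surface segment is [d].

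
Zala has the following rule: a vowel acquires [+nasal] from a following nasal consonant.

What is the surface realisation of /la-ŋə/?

/a/ sits next to the nasal /ŋ/ and is therefore nasalised to [ã].

[lãŋə]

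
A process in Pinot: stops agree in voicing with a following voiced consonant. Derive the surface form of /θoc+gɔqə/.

[θoɟgɔqə]

The rule targets /c/ (voiceless palatal stop), which sits before the trigger /g/ (voiced).
A voiced palatal stop is [ɟ], so the surface segment is [ɟ].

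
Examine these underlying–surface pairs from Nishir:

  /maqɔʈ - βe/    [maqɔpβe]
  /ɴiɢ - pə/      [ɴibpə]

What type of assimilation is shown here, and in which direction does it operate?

regressive place assimilation

Underlying /ʈ/ is realised as [p] next to /β/; /β/ itself does not change.
The change retroflex → bilabial matches the place of the following /β/, identifying this as place assimilation.
Manner and voice are unchanged, so the assimilation is partial, not total.
The other alternating form patterns the same way: /ɢ/ → [b] before /p/ (uvular → bilabial, matching bilabial) — only place changes, and always toward the following segment.
Since the segment that changes precedes the conditioning segment, the assimilation is regressive.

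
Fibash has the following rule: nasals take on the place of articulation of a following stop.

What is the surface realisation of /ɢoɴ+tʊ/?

[ɢontʊ]

/ɴ/ is a voiced uvular nasal. The following trigger /t/ is alveolar, so /ɴ/ must become alveolar as well.
A voiced alveolar nasal is [n], so the surface segment is [n].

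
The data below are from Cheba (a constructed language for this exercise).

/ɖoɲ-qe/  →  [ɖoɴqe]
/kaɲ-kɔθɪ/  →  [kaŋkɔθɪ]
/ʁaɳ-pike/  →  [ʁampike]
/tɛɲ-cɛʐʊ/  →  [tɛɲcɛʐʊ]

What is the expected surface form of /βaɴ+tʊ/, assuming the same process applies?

[βantʊ]

The data show regressive place assimilation: /ɲ/ → [ɴ] before /q/; /ɲ/ → [ŋ] before /k/; /ɳ/ → [m] before /p/. In each pair only place changes, matching the following consonant, while manner and voice stay constant.
No alternation appears in [tɛɲcɛʐʊ]: there the adjacent consonants already agree in place (/ɲ/ and /c/ are both palatal), so this form is consistent with the same rule.
The rule targets /ɴ/ (voiced uvular nasal), which sits before the trigger /t/ (alveolar).
The voiced alveolar nasal is [n], so /ɴ/ → [n].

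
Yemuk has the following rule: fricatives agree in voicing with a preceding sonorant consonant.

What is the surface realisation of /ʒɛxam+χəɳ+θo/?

[ʒɛxamʁəɳðo]

/χ/ is a voiceless uvular fricative. The preceding trigger /m/ is voiced, so /χ/ must become voiced as well.
A voiced uvular fricative is [ʁ], so the surface segment is [ʁ].
At the second juncture, /θ/ likewise becomes [ð] adjacent to /ɳ/.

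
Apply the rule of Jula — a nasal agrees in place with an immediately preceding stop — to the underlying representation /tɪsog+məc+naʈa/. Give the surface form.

The rule targets /m/ (voiced bilabial nasal), which sits after the trigger /g/ (velar).
The voiced velar nasal is [ŋ], so /m/ → [ŋ].
The same rule applies at the second boundary: /n/ → [ɲ] next to /c/.

[tɪsogŋəcɲaʈa]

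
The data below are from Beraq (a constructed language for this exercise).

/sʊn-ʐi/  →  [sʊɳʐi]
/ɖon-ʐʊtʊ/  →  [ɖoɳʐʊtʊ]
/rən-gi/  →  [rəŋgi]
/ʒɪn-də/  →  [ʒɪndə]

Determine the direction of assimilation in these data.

regressive

Underlying /n/ is realised as [ɳ] next to /ʐ/; /ʐ/ itself does not change.
The change alveolar → retroflex matches the place of the following /ʐ/, identifying this as place assimilation.
The other alternating form patterns the same way: /n/ → [ŋ] before /g/ (alveolar → velar, matching velar) — only place changes, and always toward the following segment.
No alternation appears in [ʒɪndə]: there the adjacent consonants already agree in place (/n/ and /d/ are both alveolar), so this form is consistent with the same rule.
The trigger is the following segment, so the direction is regressive (anticipatory).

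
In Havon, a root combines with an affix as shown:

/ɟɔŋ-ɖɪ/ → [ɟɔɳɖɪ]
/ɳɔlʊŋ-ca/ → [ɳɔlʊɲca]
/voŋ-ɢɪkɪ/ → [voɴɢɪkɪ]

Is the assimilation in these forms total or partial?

partial assimilation

Comparing underlying and surface forms, /ŋ/ → [ɳ] is the alternation; the neighbouring /ɖ/ is constant.
/ŋ/ is velar while /ɖ/ is retroflex; the output [ɳ] is retroflex, matching the trigger — so the feature that spreads is place.
Manner and voice are unchanged, so the assimilation is partial, not total.
The other alternating forms pattern the same way: /ŋ/ → [ɲ] before /c/ (velar → palatal, matching palatal); /ŋ/ → [ɴ] before /ɢ/ (velar → uvular, matching uvular) — only place changes, and always toward the following segment.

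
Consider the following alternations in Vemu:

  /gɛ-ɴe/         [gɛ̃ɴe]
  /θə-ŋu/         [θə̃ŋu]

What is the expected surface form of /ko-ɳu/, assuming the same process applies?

The data show regressive nasality assimilation (vowel nasalisation): /ɛ/ → [ɛ̃] before /ɴ/; /ə/ → [ə̃] before /ŋ/ — a vowel is nasalised by an immediately following nasal consonant.
/o/ sits next to the nasal /ɳ/ and is therefore nasalised to [õ].

[kõɳu]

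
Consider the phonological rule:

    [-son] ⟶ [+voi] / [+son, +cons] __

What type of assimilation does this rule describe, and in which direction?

progressive voicing assimilation

The structural change is [+voi], and the conditioning segment [+son, +cons] (a sonorant consonant) is itself voiced, so the target comes to share the voicing of its neighbour — voicing assimilation.
Since the environment is written before the underscore, the trigger precedes the target; the direction is progressive.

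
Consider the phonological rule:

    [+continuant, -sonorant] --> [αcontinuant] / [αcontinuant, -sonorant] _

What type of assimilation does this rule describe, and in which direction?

progressive manner assimilation

The shared variable α links the value of [continuant] on the target to that of the neighbouring obstruent. [continuant] distinguishes stops from fricatives — a manner-of-articulation feature — so this is manner assimilation.
Since the environment is written before the underscore, the trigger precedes the target; the direction is progressive.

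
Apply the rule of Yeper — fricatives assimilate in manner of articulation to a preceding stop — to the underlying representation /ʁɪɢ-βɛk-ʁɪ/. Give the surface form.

/β/ is a voiced bilabial fricative. The preceding trigger /ɢ/ is a stop, so /β/ must become a stop as well.
The voiced bilabial stop is [b], so /β/ → [b].
The same rule applies at the second boundary: /ʁ/ → [ɢ] next to /k/.

[ʁɪɢbɛkɢɪ]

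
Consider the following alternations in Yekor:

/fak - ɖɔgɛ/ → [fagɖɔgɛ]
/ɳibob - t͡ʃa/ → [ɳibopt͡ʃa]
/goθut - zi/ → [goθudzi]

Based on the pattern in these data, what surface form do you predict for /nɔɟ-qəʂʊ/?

The data show regressive voicing assimilation: /k/ → [g] before /ɖ/; /b/ → [p] before /t͡ʃ/; /t/ → [d] before /z/. In each pair only voicing changes, matching the following consonant, while place and manner stay constant.
The rule targets /ɟ/ (voiced palatal stop), which sits before the trigger /q/ (voiceless).
A voiceless palatal stop is [c], so the surface segment is [c].

[nɔcqəʂʊ]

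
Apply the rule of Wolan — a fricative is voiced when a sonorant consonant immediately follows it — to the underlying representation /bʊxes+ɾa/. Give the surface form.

[bʊxezɾa]

/s/ is a voiceless alveolar fricative. The following trigger /ɾ/ is voiced, so /s/ must become voiced as well.
The voiced alveolar fricative is [z], so /s/ → [z].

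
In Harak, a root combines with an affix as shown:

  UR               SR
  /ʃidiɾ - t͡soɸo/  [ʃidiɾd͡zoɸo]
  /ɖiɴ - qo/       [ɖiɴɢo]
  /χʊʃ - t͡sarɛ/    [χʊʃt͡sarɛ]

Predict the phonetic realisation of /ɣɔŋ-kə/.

The data show progressive voicing assimilation: /t͡s/ → [d͡z] after /ɾ/; /q/ → [ɢ] after /ɴ/. In each pair only voicing changes, matching the preceding consonant, while place and manner stay constant.
No alternation appears in [χʊʃt͡sarɛ]: there the adjacent consonants already agree in voicing (/t͡s/ and /ʃ/ are both voiceless), so this form is consistent with the same rule.
The rule targets /k/ (voiceless velar stop), which sits after the trigger /ŋ/ (voiced).
The voiced velar stop is [g], so /k/ → [g].

[ɣɔŋgə]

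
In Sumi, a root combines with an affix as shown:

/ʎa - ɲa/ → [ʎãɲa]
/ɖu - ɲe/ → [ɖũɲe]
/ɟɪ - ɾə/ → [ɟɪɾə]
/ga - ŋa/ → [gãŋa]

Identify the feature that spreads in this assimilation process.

nasality

The vowel /a/ surfaces as nasalised [ã] next to the following nasal /ɲ/ — it has acquired the [+nasal] feature of its neighbour.
The other forms show the same pattern: /u/ → [ũ] before /ɲ/; /a/ → [ã] before /ŋ/ — each time a vowel is nasalised next to a following nasal.
No change occurs in [ɟɪɾə] because the vowel at the boundary is adjacent to an oral consonant, not a nasal (/ɪ/ next to /ɾ/).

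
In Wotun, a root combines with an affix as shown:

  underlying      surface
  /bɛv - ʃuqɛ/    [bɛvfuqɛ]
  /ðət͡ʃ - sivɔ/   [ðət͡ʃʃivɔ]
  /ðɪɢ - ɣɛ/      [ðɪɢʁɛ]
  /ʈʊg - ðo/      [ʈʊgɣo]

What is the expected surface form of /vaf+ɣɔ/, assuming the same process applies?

[vafvɔ]

The data show progressive place assimilation: /ʃ/ → [f] after /v/; /s/ → [ʃ] after /t͡ʃ/; /ɣ/ → [ʁ] after /ɢ/; /ð/ → [ɣ] after /g/. In each pair only place changes, matching the preceding consonant, while manner and voice stay constant.
The rule targets /ɣ/ (voiced velar fricative), which sits after the trigger /f/ (labiodental).
A voiced labiodental fricative is [v], so the surface segment is [v].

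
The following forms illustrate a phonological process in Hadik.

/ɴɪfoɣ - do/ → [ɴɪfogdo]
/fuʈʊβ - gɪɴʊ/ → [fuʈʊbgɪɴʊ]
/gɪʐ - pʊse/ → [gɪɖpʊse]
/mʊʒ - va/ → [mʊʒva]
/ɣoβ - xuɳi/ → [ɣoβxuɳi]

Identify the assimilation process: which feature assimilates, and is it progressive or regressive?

regressive manner assimilation

Underlying /ɣ/ is realised as [g] next to /d/; /d/ itself does not change.
/ɣ/ is a fricative while /d/ is a stop; the output [g] is a stop, matching the trigger — so the feature that spreads is manner.
Place and voice are unchanged, so the assimilation is partial, not total.
The other alternating forms pattern the same way: /β/ → [b] before /g/ (fricative → stop, matching a stop); /ʐ/ → [ɖ] before /p/ (fricative → stop, matching a stop) — only manner changes, and always toward the following segment.
Nothing changes in [mʊʒva], [ɣoβxuɳi]: there the adjacent consonants already agree in manner (/ʒ/ and /v/ are both fricatives; /β/ and /x/ are both fricatives), so these forms are consistent with the same rule.
The trigger is the following segment, so the direction is regressive (anticipatory).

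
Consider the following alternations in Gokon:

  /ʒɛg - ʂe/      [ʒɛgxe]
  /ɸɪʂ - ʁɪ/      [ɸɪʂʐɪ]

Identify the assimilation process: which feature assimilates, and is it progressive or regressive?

progressive place assimilation

Underlying /ʂ/ is realised as [x] next to /g/; /g/ itself does not change.
The change retroflex → velar matches the place of the preceding /g/, identifying this as place assimilation.
Manner and voice are unchanged, so the assimilation is partial, not total.
Checking the remaining alternation: /ʁ/ → [ʐ] after /ʂ/ (uvular → retroflex, matching retroflex) — only place changes, and always toward the preceding segment.
The trigger is the preceding segment, so the direction is progressive (perseverative).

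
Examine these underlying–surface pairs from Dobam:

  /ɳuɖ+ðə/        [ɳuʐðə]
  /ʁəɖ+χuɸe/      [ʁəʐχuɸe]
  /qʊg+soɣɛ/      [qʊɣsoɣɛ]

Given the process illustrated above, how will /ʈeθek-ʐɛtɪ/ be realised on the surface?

[ʈeθexʐɛtɪ]

The data show regressive manner assimilation: /ɖ/ → [ʐ] before /ð/; /ɖ/ → [ʐ] before /χ/; /g/ → [ɣ] before /s/. In each pair only manner changes, matching the following consonant, while place and voice stay constant.
The rule targets /k/ (voiceless velar stop), which sits before the trigger /ʐ/ (fricative).
The voiceless velar fricative is [x], so /k/ → [x].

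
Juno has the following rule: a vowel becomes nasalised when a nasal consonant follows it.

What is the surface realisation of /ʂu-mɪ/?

[ʂũmɪ]

/u/ sits next to the nasal /m/ and is therefore nasalised to [ũ].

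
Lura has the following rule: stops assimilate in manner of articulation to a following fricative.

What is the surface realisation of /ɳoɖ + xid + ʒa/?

/ɖ/ is a voiced retroflex stop. The following trigger /x/ is a fricative, so /ɖ/ must become a fricative as well.
A voiced retroflex fricative is [ʐ], so the surface segment is [ʐ].
The same rule applies at the second boundary: /d/ → [z] next to /ʒ/.

[ɳoʐxizʒa]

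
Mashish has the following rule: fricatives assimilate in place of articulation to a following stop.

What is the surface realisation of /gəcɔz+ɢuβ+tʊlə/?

[gəcɔʁɢuztʊlə]

The rule targets /z/ (voiced alveolar fricative), which sits before the trigger /ɢ/ (uvular).
A voiced uvular fricative is [ʁ], so the surface segment is [ʁ].
The same rule applies at the second boundary: /β/ → [z] next to /t/.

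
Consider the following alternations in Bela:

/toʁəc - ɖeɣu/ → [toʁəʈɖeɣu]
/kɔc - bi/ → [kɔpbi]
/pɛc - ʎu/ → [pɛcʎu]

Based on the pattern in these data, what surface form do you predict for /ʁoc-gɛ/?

[ʁokgɛ]

The data show regressive place assimilation: /c/ → [ʈ] before /ɖ/; /c/ → [p] before /b/. In each pair only place changes, matching the following consonant, while manner and voice stay constant.
Nothing changes in [pɛcʎu]: there the adjacent consonants already agree in place (/c/ and /ʎ/ are both palatal), so this form is consistent with the same rule.
The rule targets /c/ (voiceless palatal stop), which sits before the trigger /g/ (velar).
The voiceless velar stop is [k], so /c/ → [k].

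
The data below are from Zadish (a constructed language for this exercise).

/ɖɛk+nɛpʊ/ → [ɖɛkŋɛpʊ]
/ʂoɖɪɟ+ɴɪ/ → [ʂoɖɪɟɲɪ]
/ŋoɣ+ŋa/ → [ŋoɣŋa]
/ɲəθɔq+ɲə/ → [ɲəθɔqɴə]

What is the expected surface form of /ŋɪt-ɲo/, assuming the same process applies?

The data show progressive place assimilation: /n/ → [ŋ] after /k/; /ɴ/ → [ɲ] after /ɟ/; /ɲ/ → [ɴ] after /q/. In each pair only place changes, matching the preceding consonant, while manner and voice stay constant.
No alternation appears in [ŋoɣŋa]: there the adjacent consonants already agree in place (/ŋ/ and /ɣ/ are both velar), so this form is consistent with the same rule.
The rule targets /ɲ/ (voiced palatal nasal), which sits after the trigger /t/ (alveolar).
The voiced alveolar nasal is [n], so /ɲ/ → [n].

[ŋɪtno]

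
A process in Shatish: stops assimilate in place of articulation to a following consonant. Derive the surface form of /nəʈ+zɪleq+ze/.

[nətzɪletze]

/ʈ/ is a voiceless retroflex stop. The following trigger /z/ is alveolar, so /ʈ/ must become alveolar as well.
The voiceless alveolar stop is [t], so /ʈ/ → [t].
At the second juncture, /q/ likewise becomes [t] adjacent to /z/.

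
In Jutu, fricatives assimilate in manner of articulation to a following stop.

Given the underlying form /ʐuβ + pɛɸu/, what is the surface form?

[ʐubpɛɸu]

The rule targets /β/ (voiced bilabial fricative), which sits before the trigger /p/ (stop).
Changing only its manner to stop gives [b] — the voiced bilabial stop.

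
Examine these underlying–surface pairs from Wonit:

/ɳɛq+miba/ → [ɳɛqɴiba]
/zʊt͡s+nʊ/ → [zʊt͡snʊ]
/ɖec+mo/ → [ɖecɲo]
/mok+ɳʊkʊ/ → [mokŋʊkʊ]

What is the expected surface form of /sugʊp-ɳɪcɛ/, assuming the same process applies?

[sugʊpmɪcɛ]

The data show progressive place assimilation: /m/ → [ɴ] after /q/; /m/ → [ɲ] after /c/; /ɳ/ → [ŋ] after /k/. In each pair only place changes, matching the preceding consonant, while manner and voice stay constant.
No alternation appears in [zʊt͡snʊ]: there the adjacent consonants already agree in place (/n/ and /t͡s/ are both alveolar), so this form is consistent with the same rule.
/ɳ/ is a voiced retroflex nasal. The preceding trigger /p/ is bilabial, so /ɳ/ must become bilabial as well.
The voiced bilabial nasal is [m], so /ɳ/ → [m].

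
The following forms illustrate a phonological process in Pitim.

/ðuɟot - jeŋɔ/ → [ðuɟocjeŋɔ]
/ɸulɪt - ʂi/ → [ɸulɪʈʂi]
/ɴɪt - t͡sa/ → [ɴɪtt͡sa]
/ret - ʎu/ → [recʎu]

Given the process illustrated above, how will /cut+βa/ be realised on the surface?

[cupβa]

The data show regressive place assimilation: /t/ → [c] before /j/; /t/ → [ʈ] before /ʂ/; /t/ → [c] before /ʎ/. In each pair only place changes, matching the following consonant, while manner and voice stay constant.
No alternation appears in [ɴɪtt͡sa]: there the adjacent consonants already agree in place (/t/ and /t͡s/ are both alveolar), so this form is consistent with the same rule.
/t/ is a voiceless alveolar stop. The following trigger /β/ is bilabial, so /t/ must become bilabial as well.
The voiceless bilabial stop is [p], so /t/ → [p].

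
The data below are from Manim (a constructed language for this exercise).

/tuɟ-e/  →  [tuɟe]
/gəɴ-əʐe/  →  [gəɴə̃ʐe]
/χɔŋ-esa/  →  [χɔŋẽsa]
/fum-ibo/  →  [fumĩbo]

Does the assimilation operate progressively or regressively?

progressive

The vowel /ə/ surfaces as nasalised [ə̃] next to the preceding nasal /ɴ/ — it has acquired the [+nasal] feature of its neighbour.
The other forms show the same pattern: /e/ → [ẽ] after /ŋ/; /i/ → [ĩ] after /m/ — each time a vowel is nasalised next to a preceding nasal.
No change occurs in [tuɟe] because the vowel at the boundary is adjacent to an oral consonant, not a nasal (/e/ next to /ɟ/).
Because the conditioning nasal is to the left of the vowel that changes, the process is progressive (perseverative).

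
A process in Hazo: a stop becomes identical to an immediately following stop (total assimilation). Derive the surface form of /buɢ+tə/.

/ɢ/ is the segment targeted by the rule; it sits immediately before /t/, so it assimilates completely and surfaces as [t].

[buttə]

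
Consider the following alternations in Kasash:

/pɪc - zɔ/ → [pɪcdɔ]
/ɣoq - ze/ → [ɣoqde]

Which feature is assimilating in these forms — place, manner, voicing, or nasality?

manner

Underlying /z/ is realised as [d] next to /c/; /c/ itself does not change.
The change fricative → stop matches the manner of the preceding /c/, identifying this as manner assimilation.
The same holds elsewhere in the data: /z/ → [d] after /q/ (fricative → stop, matching a stop) — only manner changes, and always toward the preceding segment.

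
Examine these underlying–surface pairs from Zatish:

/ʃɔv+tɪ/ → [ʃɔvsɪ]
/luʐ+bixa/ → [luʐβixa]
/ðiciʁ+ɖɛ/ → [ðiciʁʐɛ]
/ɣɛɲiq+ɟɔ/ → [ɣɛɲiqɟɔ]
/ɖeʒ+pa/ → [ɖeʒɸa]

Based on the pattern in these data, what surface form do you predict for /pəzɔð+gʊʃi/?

The data show progressive manner assimilation: /t/ → [s] after /v/; /b/ → [β] after /ʐ/; /ɖ/ → [ʐ] after /ʁ/; /p/ → [ɸ] after /ʒ/. In each pair only manner changes, matching the preceding consonant, while place and voice stay constant.
No alternation appears in [ɣɛɲiqɟɔ]: there the adjacent consonants already agree in manner (/ɟ/ and /q/ are both stops), so this form is consistent with the same rule.
/g/ is a voiced velar stop. The preceding trigger /ð/ is a fricative, so /g/ must become a fricative as well.
The voiced velar fricative is [ɣ], so /g/ → [ɣ].

[pəzɔðɣʊʃi]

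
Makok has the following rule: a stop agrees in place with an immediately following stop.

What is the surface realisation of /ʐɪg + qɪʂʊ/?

The rule targets /g/ (voiced velar stop), which sits before the trigger /q/ (uvular).
The voiced uvular stop is [ɢ], so /g/ → [ɢ].

[ʐɪɢqɪʂʊ]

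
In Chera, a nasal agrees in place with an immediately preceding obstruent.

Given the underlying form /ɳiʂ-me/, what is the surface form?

The rule targets /m/ (voiced bilabial nasal), which sits after the trigger /ʂ/ (retroflex).
The voiced retroflex nasal is [ɳ], so /m/ → [ɳ].

[ɳiʂɳe]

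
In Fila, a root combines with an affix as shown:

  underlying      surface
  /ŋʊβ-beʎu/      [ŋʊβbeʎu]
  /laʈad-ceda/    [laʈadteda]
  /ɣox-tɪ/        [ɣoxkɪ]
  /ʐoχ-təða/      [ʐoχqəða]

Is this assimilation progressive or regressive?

Comparing underlying and surface forms, /c/ → [t] is the alternation; the neighbouring /d/ is constant.
/c/ is palatal while /d/ is alveolar; the output [t] is alveolar, matching the trigger — so the feature that spreads is place.
Checking the remaining alternations: /t/ → [k] after /x/ (alveolar → velar, matching velar); /t/ → [q] after /χ/ (alveolar → uvular, matching uvular) — only place changes, and always toward the preceding segment.
No alternation appears in [ŋʊβbeʎu]: there the adjacent consonants already agree in place (/b/ and /β/ are both bilabial), so this form is consistent with the same rule.
The trigger is the preceding segment, so the direction is progressive (perseverative).

progressive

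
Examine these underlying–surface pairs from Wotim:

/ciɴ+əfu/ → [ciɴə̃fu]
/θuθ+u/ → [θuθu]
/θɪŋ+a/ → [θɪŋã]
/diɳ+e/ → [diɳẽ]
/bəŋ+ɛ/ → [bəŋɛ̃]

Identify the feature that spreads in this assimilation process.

nasality

The vowel /ə/ surfaces as nasalised [ə̃] next to the preceding nasal /ɴ/ — it has acquired the [+nasal] feature of its neighbour.
The other forms show the same pattern: /a/ → [ã] after /ŋ/; /e/ → [ẽ] after /ɳ/; /ɛ/ → [ɛ̃] after /ŋ/ — each time a vowel is nasalised next to a preceding nasal.
No change occurs in [θuθu] because the vowel at the boundary is adjacent to an oral consonant, not a nasal (/u/ next to /θ/).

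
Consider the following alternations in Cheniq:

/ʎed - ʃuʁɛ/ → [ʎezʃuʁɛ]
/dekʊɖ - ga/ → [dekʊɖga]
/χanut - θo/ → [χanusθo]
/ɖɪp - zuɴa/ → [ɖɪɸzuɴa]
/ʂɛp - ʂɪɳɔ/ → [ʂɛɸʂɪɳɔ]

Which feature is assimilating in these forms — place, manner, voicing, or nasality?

manner

Underlying /d/ is realised as [z] next to /ʃ/; /ʃ/ itself does not change.
/d/ is a stop while /ʃ/ is a fricative; the output [z] is a fricative, matching the trigger — so the feature that spreads is manner.
The same holds elsewhere in the data: /t/ → [s] before /θ/ (stop → fricative, matching a fricative); /p/ → [ɸ] before /z/ (stop → fricative, matching a fricative); /p/ → [ɸ] before /ʂ/ (stop → fricative, matching a fricative) — only manner changes, and always toward the following segment.
No alternation appears in [dekʊɖga]: there the adjacent consonants already agree in manner (/ɖ/ and /g/ are both stops), so this form is consistent with the same rule.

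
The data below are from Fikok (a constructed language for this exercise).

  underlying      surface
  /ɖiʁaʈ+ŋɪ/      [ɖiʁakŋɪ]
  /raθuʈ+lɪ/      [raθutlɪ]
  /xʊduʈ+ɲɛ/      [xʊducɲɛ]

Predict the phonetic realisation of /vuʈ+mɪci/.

[vupmɪci]

The data show regressive place assimilation: /ʈ/ → [k] before /ŋ/; /ʈ/ → [t] before /l/; /ʈ/ → [c] before /ɲ/. In each pair only place changes, matching the following consonant, while manner and voice stay constant.
The rule targets /ʈ/ (voiceless retroflex stop), which sits before the trigger /m/ (bilabial).
Changing only its place to bilabial gives [p] — the voiceless bilabial stop.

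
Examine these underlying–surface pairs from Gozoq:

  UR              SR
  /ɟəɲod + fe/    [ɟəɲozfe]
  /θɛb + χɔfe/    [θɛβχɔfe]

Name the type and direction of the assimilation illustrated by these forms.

regressive manner assimilation

Comparing underlying and surface forms, /d/ → [z] is the alternation; the neighbouring /f/ is constant.
/d/ is a stop while /f/ is a fricative; the output [z] is a fricative, matching the trigger — so the feature that spreads is manner.
Place and voice are unchanged, so the assimilation is partial, not total.
The other alternating form patterns the same way: /b/ → [β] before /χ/ (stop → fricative, matching a fricative) — only manner changes, and always toward the following segment.
The trigger is the following segment, so the direction is regressive (anticipatory).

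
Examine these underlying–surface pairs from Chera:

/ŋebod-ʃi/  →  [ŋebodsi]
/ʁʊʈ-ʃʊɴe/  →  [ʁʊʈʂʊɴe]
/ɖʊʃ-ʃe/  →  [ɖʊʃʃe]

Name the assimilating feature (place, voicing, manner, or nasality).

The segment that alternates is /ʃ/, which surfaces as [s] when adjacent to /d/.
The change postalveolar → alveolar matches the place of the preceding /d/, identifying this as place assimilation.
Checking the remaining alternation: /ʃ/ → [ʂ] after /ʈ/ (postalveolar → retroflex, matching retroflex) — only place changes, and always toward the preceding segment.
Nothing changes in [ɖʊʃʃe]: there the adjacent consonants already agree in place (/ʃ/ and /ʃ/ are both postalveolar), so this form is consistent with the same rule.

place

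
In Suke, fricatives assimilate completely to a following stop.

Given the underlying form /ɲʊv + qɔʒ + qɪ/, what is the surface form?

/v/ is the segment targeted by the rule; it sits immediately before /q/, so it assimilates completely and surfaces as [q].
The same rule applies at the second boundary: /ʒ/ → [q] next to /q/.

[ɲʊqqɔqqɪ]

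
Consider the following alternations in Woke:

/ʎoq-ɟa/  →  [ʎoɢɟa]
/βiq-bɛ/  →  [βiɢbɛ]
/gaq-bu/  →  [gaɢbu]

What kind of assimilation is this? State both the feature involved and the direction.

regressive voicing assimilation

The segment that alternates is /q/, which surfaces as [ɢ] when adjacent to /ɟ/.
The change voiceless → voiced matches the voicing of the following /ɟ/, identifying this as voicing assimilation.
Place and manner are unchanged, so the assimilation is partial, not total.
The other alternating form patterns the same way: /q/ → [ɢ] before /b/ (voiceless → voiced, matching voiced) — only voicing changes, and always toward the following segment.
The trigger is the following segment, so the direction is regressive (anticipatory).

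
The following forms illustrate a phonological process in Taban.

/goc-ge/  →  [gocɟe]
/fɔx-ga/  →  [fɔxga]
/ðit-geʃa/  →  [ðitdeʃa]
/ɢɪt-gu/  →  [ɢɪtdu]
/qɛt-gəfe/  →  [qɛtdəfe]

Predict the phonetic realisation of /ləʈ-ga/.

[ləʈɖa]

The data show progressive place assimilation: /g/ → [ɟ] after /c/; /g/ → [d] after /t/. In each pair only place changes, matching the preceding consonant, while manner and voice stay constant.
Nothing changes in [fɔxga]: there the adjacent consonants already agree in place (/g/ and /x/ are both velar), so this form is consistent with the same rule.
The rule targets /g/ (voiced velar stop), which sits after the trigger /ʈ/ (retroflex).
A voiced retroflex stop is [ɖ], so the surface segment is [ɖ].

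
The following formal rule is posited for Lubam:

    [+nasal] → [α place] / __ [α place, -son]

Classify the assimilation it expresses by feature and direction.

The shared variable α links the value of the place features (abbreviated [place]) on the target to the same value on the neighbouring segment, so place is the feature that assimilates.
Since the environment is written after the underscore, the trigger follows the target; the direction is regressive.

regressive place assimilation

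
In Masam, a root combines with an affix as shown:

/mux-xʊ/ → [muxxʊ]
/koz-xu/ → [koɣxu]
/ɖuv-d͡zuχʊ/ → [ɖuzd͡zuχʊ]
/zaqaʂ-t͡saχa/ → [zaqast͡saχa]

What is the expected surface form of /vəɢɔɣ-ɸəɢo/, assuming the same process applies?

The data show regressive place assimilation: /z/ → [ɣ] before /x/; /v/ → [z] before /d͡z/; /ʂ/ → [s] before /t͡s/. In each pair only place changes, matching the following consonant, while manner and voice stay constant.
Nothing changes in [muxxʊ]: there the adjacent consonants already agree in place (/x/ and /x/ are both velar), so this form is consistent with the same rule.
The rule targets /ɣ/ (voiced velar fricative), which sits before the trigger /ɸ/ (bilabial).
A voiced bilabial fricative is [β], so the surface segment is [β].

[vəɢɔβɸəɢo]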